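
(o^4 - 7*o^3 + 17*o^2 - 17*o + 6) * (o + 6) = o^5 - o^4 - 25*o^3 + 85*o^2 - 96*o + 36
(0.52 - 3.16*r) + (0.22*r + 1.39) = 1.91 - 2.94*r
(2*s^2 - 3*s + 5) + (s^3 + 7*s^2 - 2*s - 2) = s^3 + 9*s^2 - 5*s + 3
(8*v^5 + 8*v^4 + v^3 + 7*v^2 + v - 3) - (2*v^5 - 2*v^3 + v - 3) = 6*v^5 + 8*v^4 + 3*v^3 + 7*v^2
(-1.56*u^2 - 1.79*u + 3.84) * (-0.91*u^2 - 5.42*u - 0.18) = 1.4196*u^4 + 10.0841*u^3 + 6.4882*u^2 - 20.4906*u - 0.6912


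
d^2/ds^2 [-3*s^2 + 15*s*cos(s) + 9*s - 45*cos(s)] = -15*s*cos(s) - 30*sin(s) + 45*cos(s) - 6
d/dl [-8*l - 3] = -8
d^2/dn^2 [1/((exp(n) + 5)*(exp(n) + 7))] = 4*(exp(3*n) + 9*exp(2*n) + exp(n) - 105)*exp(n)/(exp(6*n) + 36*exp(5*n) + 537*exp(4*n) + 4248*exp(3*n) + 18795*exp(2*n) + 44100*exp(n) + 42875)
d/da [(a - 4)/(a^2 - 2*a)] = (-a^2 + 8*a - 8)/(a^2*(a^2 - 4*a + 4))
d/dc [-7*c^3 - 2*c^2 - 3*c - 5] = -21*c^2 - 4*c - 3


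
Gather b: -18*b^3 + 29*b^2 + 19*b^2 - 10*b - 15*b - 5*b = -18*b^3 + 48*b^2 - 30*b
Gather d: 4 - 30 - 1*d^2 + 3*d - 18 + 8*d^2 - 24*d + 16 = 7*d^2 - 21*d - 28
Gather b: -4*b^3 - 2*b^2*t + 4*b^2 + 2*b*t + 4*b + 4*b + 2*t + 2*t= -4*b^3 + b^2*(4 - 2*t) + b*(2*t + 8) + 4*t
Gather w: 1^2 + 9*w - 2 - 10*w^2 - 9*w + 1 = -10*w^2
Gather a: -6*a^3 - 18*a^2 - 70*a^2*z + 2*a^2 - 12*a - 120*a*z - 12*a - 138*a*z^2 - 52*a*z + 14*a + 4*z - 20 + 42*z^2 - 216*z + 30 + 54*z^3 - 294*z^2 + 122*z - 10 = -6*a^3 + a^2*(-70*z - 16) + a*(-138*z^2 - 172*z - 10) + 54*z^3 - 252*z^2 - 90*z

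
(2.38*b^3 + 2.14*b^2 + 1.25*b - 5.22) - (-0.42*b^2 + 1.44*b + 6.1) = 2.38*b^3 + 2.56*b^2 - 0.19*b - 11.32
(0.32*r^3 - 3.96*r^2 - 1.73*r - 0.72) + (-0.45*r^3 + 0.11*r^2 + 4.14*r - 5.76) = -0.13*r^3 - 3.85*r^2 + 2.41*r - 6.48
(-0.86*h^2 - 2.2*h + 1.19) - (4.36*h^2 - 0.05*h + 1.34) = -5.22*h^2 - 2.15*h - 0.15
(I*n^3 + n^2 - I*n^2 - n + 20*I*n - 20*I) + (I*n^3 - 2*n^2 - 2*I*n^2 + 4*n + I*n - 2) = 2*I*n^3 - n^2 - 3*I*n^2 + 3*n + 21*I*n - 2 - 20*I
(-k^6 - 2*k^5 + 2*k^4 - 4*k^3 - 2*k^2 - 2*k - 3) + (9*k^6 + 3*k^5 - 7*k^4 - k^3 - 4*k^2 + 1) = 8*k^6 + k^5 - 5*k^4 - 5*k^3 - 6*k^2 - 2*k - 2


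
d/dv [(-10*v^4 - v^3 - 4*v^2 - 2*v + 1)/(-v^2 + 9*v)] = (20*v^5 - 269*v^4 - 18*v^3 - 38*v^2 + 2*v - 9)/(v^2*(v^2 - 18*v + 81))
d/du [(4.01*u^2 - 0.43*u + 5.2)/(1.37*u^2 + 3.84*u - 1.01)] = (15.9875*u^2 - 22.3482*u - 19.5337)/(1.8769*u^4 + 10.5216*u^3 + 11.9782*u^2 - 7.7568*u + 1.0201)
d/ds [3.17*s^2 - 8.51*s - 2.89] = 6.34*s - 8.51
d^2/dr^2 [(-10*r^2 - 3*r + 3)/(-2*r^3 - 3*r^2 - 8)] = 2*(40*r^6 + 36*r^5 - 18*r^4 - 1237*r^3 - 1089*r^2 - 72*r + 712)/(8*r^9 + 36*r^8 + 54*r^7 + 123*r^6 + 288*r^5 + 216*r^4 + 384*r^3 + 576*r^2 + 512)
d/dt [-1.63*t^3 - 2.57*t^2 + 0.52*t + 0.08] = -4.89*t^2 - 5.14*t + 0.52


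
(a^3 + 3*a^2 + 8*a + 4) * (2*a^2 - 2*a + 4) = 2*a^5 + 4*a^4 + 14*a^3 + 4*a^2 + 24*a + 16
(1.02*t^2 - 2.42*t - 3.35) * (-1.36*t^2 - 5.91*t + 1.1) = -1.3872*t^4 - 2.737*t^3 + 19.9802*t^2 + 17.1365*t - 3.685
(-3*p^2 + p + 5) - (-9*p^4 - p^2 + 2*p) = 9*p^4 - 2*p^2 - p + 5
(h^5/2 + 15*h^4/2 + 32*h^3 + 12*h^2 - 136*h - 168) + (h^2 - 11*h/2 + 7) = h^5/2 + 15*h^4/2 + 32*h^3 + 13*h^2 - 283*h/2 - 161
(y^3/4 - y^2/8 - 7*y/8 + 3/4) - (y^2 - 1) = y^3/4 - 9*y^2/8 - 7*y/8 + 7/4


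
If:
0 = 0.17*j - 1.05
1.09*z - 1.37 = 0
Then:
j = 6.18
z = 1.26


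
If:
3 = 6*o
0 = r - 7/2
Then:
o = 1/2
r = 7/2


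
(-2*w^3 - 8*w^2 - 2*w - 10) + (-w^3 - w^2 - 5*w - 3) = -3*w^3 - 9*w^2 - 7*w - 13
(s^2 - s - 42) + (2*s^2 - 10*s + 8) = 3*s^2 - 11*s - 34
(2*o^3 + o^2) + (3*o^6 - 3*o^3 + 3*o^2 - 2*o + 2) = 3*o^6 - o^3 + 4*o^2 - 2*o + 2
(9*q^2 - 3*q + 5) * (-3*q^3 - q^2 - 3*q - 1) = -27*q^5 - 39*q^3 - 5*q^2 - 12*q - 5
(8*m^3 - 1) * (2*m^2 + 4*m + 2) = 16*m^5 + 32*m^4 + 16*m^3 - 2*m^2 - 4*m - 2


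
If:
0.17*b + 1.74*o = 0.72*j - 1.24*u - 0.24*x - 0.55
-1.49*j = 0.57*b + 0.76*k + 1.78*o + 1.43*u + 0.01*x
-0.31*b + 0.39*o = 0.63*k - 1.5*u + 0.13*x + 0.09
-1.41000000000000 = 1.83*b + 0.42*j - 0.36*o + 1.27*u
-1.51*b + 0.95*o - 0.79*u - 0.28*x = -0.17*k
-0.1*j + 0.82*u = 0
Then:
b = -1.19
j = 1.05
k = -0.41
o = -0.45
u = 0.13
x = 4.28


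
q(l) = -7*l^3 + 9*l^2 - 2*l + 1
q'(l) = -21*l^2 + 18*l - 2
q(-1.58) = 54.24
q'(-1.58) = -82.86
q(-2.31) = 139.93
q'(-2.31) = -155.64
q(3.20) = -142.62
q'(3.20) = -159.44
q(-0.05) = 1.12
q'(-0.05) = -2.95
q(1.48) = -4.94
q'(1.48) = -21.36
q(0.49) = 1.36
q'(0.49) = 1.78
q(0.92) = 1.33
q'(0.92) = -3.21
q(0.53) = 1.43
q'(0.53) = 1.64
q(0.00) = 1.00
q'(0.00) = -2.00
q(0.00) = 1.00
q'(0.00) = -2.00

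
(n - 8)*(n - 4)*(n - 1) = n^3 - 13*n^2 + 44*n - 32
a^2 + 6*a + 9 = (a + 3)^2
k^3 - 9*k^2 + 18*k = k*(k - 6)*(k - 3)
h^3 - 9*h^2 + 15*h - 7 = (h - 7)*(h - 1)^2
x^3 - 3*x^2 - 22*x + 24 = (x - 6)*(x - 1)*(x + 4)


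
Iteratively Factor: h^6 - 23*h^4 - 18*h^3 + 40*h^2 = (h - 5)*(h^5 + 5*h^4 + 2*h^3 - 8*h^2) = h*(h - 5)*(h^4 + 5*h^3 + 2*h^2 - 8*h) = h^2*(h - 5)*(h^3 + 5*h^2 + 2*h - 8) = h^2*(h - 5)*(h + 4)*(h^2 + h - 2) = h^2*(h - 5)*(h + 2)*(h + 4)*(h - 1)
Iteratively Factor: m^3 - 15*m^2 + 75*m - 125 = (m - 5)*(m^2 - 10*m + 25) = (m - 5)^2*(m - 5)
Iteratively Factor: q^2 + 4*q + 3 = (q + 3)*(q + 1)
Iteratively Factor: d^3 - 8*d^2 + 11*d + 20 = (d + 1)*(d^2 - 9*d + 20) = (d - 4)*(d + 1)*(d - 5)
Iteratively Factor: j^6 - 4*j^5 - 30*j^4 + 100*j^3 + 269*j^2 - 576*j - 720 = (j + 3)*(j^5 - 7*j^4 - 9*j^3 + 127*j^2 - 112*j - 240) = (j - 5)*(j + 3)*(j^4 - 2*j^3 - 19*j^2 + 32*j + 48) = (j - 5)*(j + 3)*(j + 4)*(j^3 - 6*j^2 + 5*j + 12) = (j - 5)*(j - 3)*(j + 3)*(j + 4)*(j^2 - 3*j - 4) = (j - 5)*(j - 3)*(j + 1)*(j + 3)*(j + 4)*(j - 4)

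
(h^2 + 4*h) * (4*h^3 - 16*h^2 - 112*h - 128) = 4*h^5 - 176*h^3 - 576*h^2 - 512*h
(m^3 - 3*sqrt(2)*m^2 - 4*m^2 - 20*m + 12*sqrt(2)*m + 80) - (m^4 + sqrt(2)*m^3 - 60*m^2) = -m^4 - sqrt(2)*m^3 + m^3 - 3*sqrt(2)*m^2 + 56*m^2 - 20*m + 12*sqrt(2)*m + 80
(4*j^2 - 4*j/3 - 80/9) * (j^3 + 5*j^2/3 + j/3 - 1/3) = 4*j^5 + 16*j^4/3 - 88*j^3/9 - 448*j^2/27 - 68*j/27 + 80/27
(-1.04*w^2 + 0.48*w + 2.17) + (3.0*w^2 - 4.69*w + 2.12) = 1.96*w^2 - 4.21*w + 4.29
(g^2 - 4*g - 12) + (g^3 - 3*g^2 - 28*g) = g^3 - 2*g^2 - 32*g - 12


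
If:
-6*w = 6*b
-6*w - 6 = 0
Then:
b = 1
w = -1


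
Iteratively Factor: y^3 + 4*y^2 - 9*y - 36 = (y - 3)*(y^2 + 7*y + 12) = (y - 3)*(y + 4)*(y + 3)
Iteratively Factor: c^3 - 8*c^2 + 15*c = (c - 5)*(c^2 - 3*c) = (c - 5)*(c - 3)*(c)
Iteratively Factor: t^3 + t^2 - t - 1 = (t + 1)*(t^2 - 1) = (t + 1)^2*(t - 1)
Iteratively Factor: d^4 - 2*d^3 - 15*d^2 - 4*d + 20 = (d - 1)*(d^3 - d^2 - 16*d - 20) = (d - 5)*(d - 1)*(d^2 + 4*d + 4) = (d - 5)*(d - 1)*(d + 2)*(d + 2)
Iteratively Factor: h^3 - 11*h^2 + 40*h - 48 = (h - 3)*(h^2 - 8*h + 16) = (h - 4)*(h - 3)*(h - 4)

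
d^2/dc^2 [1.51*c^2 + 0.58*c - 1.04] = 3.02000000000000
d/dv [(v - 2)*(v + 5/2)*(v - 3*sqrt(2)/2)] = 3*v^2 - 3*sqrt(2)*v + v - 5 - 3*sqrt(2)/4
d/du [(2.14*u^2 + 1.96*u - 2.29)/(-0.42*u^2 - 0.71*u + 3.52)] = (-0.6962*u^2 + 13.142*u + 5.2733)/(0.1764*u^4 + 0.5964*u^3 - 2.4527*u^2 - 4.9984*u + 12.3904)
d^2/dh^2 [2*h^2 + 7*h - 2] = 4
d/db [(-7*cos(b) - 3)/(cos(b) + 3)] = 18*sin(b)/(cos(b) + 3)^2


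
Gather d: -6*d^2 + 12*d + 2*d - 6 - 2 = -6*d^2 + 14*d - 8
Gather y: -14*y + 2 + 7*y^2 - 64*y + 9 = 7*y^2 - 78*y + 11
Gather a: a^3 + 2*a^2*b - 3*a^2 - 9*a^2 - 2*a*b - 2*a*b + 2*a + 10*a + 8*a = a^3 + a^2*(2*b - 12) + a*(20 - 4*b)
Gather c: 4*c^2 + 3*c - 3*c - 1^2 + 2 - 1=4*c^2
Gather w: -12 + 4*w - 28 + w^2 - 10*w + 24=w^2 - 6*w - 16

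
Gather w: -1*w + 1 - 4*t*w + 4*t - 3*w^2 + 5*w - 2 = 4*t - 3*w^2 + w*(4 - 4*t) - 1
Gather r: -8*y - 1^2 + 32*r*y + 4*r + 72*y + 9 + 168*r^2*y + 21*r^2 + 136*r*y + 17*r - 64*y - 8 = r^2*(168*y + 21) + r*(168*y + 21)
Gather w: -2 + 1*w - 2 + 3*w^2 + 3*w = 3*w^2 + 4*w - 4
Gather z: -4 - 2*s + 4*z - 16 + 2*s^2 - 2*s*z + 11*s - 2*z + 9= 2*s^2 + 9*s + z*(2 - 2*s) - 11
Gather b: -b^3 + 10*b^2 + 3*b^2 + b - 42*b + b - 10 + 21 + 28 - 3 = -b^3 + 13*b^2 - 40*b + 36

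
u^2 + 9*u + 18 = (u + 3)*(u + 6)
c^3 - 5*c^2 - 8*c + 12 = (c - 6)*(c - 1)*(c + 2)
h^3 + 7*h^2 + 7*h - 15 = (h - 1)*(h + 3)*(h + 5)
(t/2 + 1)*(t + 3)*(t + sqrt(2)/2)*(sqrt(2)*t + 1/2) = sqrt(2)*t^4/2 + 3*t^3/4 + 5*sqrt(2)*t^3/2 + 15*t^2/4 + 25*sqrt(2)*t^2/8 + 5*sqrt(2)*t/8 + 9*t/2 + 3*sqrt(2)/4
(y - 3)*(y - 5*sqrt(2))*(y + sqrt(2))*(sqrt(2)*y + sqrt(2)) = sqrt(2)*y^4 - 8*y^3 - 2*sqrt(2)*y^3 - 13*sqrt(2)*y^2 + 16*y^2 + 24*y + 20*sqrt(2)*y + 30*sqrt(2)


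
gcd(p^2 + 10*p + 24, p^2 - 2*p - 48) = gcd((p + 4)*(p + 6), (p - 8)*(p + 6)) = p + 6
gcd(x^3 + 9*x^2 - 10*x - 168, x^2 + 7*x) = x + 7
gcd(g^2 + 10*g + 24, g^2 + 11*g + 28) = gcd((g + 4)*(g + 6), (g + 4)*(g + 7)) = g + 4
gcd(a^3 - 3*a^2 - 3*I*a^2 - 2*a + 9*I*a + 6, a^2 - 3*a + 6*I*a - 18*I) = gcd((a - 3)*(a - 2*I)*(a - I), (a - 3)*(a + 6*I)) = a - 3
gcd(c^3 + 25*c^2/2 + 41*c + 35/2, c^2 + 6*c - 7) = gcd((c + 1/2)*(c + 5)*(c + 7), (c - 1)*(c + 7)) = c + 7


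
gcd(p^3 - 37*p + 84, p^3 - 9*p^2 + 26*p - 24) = p^2 - 7*p + 12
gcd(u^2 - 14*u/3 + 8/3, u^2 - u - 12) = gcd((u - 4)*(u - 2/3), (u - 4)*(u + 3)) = u - 4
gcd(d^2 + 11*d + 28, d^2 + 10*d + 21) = d + 7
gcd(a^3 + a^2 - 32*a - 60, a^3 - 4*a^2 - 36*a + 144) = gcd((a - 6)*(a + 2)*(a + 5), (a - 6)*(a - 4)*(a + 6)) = a - 6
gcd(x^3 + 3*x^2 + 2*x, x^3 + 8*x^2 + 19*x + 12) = x + 1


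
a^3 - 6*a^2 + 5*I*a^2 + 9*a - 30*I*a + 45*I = (a - 3)^2*(a + 5*I)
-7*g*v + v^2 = v*(-7*g + v)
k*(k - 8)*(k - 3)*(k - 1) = k^4 - 12*k^3 + 35*k^2 - 24*k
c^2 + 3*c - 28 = (c - 4)*(c + 7)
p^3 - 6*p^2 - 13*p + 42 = (p - 7)*(p - 2)*(p + 3)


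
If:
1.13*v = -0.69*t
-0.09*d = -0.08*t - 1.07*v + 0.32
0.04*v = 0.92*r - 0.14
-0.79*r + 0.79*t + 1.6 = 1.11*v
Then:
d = 2.78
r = 0.18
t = -0.99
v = 0.61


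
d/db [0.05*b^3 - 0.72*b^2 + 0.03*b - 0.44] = 0.15*b^2 - 1.44*b + 0.03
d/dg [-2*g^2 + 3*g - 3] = 3 - 4*g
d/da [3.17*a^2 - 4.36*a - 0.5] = 6.34*a - 4.36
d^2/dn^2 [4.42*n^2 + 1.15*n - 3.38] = 8.84000000000000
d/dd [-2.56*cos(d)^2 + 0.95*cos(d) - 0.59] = (5.12*cos(d) - 0.95)*sin(d)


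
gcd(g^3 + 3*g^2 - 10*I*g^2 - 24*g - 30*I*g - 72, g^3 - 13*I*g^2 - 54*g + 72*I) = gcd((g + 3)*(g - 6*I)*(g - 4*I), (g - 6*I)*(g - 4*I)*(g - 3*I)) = g^2 - 10*I*g - 24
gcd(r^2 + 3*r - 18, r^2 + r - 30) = r + 6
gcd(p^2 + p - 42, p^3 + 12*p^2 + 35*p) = p + 7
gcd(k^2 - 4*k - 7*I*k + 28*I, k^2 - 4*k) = k - 4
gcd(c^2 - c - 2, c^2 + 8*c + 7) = c + 1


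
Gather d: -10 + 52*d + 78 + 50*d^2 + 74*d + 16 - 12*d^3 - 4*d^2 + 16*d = -12*d^3 + 46*d^2 + 142*d + 84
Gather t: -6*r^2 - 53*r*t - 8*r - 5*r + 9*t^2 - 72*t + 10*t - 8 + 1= -6*r^2 - 13*r + 9*t^2 + t*(-53*r - 62) - 7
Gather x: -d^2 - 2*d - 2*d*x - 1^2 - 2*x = -d^2 - 2*d + x*(-2*d - 2) - 1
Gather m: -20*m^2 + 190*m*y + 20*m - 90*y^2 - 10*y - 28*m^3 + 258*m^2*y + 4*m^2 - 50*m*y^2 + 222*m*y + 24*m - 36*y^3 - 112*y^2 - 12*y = -28*m^3 + m^2*(258*y - 16) + m*(-50*y^2 + 412*y + 44) - 36*y^3 - 202*y^2 - 22*y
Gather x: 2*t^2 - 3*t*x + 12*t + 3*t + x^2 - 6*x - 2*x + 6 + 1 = 2*t^2 + 15*t + x^2 + x*(-3*t - 8) + 7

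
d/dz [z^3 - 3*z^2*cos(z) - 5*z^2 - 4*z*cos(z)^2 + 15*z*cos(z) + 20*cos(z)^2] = 3*z^2*sin(z) + 3*z^2 - 15*z*sin(z) + 4*z*sin(2*z) - 6*z*cos(z) - 10*z - 20*sin(2*z) - 4*cos(z)^2 + 15*cos(z)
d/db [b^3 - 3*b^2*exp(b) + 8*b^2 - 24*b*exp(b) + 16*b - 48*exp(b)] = -3*b^2*exp(b) + 3*b^2 - 30*b*exp(b) + 16*b - 72*exp(b) + 16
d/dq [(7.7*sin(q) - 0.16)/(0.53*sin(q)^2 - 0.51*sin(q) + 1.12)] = (-4.081*sin(q)^2 + 0.1696*sin(q) + 8.5424)*cos(q)/(0.2809*sin(q)^4 - 0.5406*sin(q)^3 + 1.4473*sin(q)^2 - 1.1424*sin(q) + 1.2544)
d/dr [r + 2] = 1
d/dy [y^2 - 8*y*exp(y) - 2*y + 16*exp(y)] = -8*y*exp(y) + 2*y + 8*exp(y) - 2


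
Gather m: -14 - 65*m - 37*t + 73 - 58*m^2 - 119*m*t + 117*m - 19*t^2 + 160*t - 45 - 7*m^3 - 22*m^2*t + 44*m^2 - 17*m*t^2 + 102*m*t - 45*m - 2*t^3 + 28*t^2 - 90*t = -7*m^3 + m^2*(-22*t - 14) + m*(-17*t^2 - 17*t + 7) - 2*t^3 + 9*t^2 + 33*t + 14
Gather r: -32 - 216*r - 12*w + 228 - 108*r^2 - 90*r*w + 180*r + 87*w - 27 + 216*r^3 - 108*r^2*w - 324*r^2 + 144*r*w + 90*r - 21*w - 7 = 216*r^3 + r^2*(-108*w - 432) + r*(54*w + 54) + 54*w + 162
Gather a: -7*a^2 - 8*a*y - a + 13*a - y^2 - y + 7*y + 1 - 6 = -7*a^2 + a*(12 - 8*y) - y^2 + 6*y - 5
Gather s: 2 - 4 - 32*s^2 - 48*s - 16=-32*s^2 - 48*s - 18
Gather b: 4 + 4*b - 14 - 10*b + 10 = -6*b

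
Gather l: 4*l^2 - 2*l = 4*l^2 - 2*l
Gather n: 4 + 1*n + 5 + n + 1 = 2*n + 10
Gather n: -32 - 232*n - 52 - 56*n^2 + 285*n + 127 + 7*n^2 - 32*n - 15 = -49*n^2 + 21*n + 28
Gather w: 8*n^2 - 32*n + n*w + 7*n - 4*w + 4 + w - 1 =8*n^2 - 25*n + w*(n - 3) + 3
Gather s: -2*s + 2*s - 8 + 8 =0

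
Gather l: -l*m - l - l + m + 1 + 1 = l*(-m - 2) + m + 2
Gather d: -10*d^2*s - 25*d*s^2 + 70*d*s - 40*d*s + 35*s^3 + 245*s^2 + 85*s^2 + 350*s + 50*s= -10*d^2*s + d*(-25*s^2 + 30*s) + 35*s^3 + 330*s^2 + 400*s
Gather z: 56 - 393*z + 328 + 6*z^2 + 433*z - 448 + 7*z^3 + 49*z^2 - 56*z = 7*z^3 + 55*z^2 - 16*z - 64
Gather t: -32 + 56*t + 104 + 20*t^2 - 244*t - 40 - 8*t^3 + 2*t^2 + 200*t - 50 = -8*t^3 + 22*t^2 + 12*t - 18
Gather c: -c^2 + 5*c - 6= -c^2 + 5*c - 6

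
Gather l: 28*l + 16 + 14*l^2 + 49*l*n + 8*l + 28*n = 14*l^2 + l*(49*n + 36) + 28*n + 16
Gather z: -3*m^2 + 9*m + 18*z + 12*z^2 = -3*m^2 + 9*m + 12*z^2 + 18*z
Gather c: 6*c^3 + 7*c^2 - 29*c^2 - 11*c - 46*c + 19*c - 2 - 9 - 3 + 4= 6*c^3 - 22*c^2 - 38*c - 10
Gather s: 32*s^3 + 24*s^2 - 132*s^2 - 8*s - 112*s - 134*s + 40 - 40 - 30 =32*s^3 - 108*s^2 - 254*s - 30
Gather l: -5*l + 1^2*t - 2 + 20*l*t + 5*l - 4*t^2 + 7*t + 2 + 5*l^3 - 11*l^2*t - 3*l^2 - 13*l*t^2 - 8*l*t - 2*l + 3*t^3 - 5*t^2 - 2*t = 5*l^3 + l^2*(-11*t - 3) + l*(-13*t^2 + 12*t - 2) + 3*t^3 - 9*t^2 + 6*t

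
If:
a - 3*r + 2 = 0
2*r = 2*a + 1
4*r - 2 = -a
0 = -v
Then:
No Solution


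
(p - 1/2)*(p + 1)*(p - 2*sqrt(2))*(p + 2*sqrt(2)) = p^4 + p^3/2 - 17*p^2/2 - 4*p + 4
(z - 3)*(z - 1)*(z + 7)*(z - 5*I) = z^4 + 3*z^3 - 5*I*z^3 - 25*z^2 - 15*I*z^2 + 21*z + 125*I*z - 105*I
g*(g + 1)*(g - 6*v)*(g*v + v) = g^4*v - 6*g^3*v^2 + 2*g^3*v - 12*g^2*v^2 + g^2*v - 6*g*v^2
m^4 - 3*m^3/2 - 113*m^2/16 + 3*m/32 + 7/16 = (m - 7/2)*(m - 1/4)*(m + 1/4)*(m + 2)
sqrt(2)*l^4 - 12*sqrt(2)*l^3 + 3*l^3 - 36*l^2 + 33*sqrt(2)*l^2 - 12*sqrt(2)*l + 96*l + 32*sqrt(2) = (l - 8)*(l - 4)*(l + sqrt(2))*(sqrt(2)*l + 1)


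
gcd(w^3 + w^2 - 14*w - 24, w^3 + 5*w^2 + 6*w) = w^2 + 5*w + 6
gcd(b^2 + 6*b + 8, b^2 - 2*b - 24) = b + 4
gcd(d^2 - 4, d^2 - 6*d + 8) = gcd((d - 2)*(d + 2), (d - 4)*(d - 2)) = d - 2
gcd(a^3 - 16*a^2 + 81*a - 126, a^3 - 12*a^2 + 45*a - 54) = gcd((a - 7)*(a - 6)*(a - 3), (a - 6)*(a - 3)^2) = a^2 - 9*a + 18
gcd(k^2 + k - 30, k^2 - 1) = 1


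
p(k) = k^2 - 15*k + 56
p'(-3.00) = -21.00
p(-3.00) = 110.00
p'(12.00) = 9.00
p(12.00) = 20.00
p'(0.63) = -13.74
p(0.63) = 46.95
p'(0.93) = -13.14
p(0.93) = 42.91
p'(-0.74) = -16.48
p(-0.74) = 67.65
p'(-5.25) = -25.50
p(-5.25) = 162.31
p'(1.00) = -13.00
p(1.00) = 42.00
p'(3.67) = -7.66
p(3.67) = 14.42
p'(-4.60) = -24.20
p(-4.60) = 146.16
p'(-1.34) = -17.68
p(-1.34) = 77.90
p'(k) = 2*k - 15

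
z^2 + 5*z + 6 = (z + 2)*(z + 3)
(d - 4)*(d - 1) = d^2 - 5*d + 4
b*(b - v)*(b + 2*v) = b^3 + b^2*v - 2*b*v^2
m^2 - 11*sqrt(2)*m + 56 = (m - 7*sqrt(2))*(m - 4*sqrt(2))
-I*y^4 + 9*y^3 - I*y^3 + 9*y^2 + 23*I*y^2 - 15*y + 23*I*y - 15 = (y + I)*(y + 3*I)*(y + 5*I)*(-I*y - I)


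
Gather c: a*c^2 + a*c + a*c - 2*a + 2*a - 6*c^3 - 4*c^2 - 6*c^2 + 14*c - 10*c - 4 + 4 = -6*c^3 + c^2*(a - 10) + c*(2*a + 4)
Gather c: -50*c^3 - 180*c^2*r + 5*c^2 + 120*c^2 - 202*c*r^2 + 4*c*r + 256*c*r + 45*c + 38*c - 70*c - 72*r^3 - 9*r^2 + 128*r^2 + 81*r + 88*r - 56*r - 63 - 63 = -50*c^3 + c^2*(125 - 180*r) + c*(-202*r^2 + 260*r + 13) - 72*r^3 + 119*r^2 + 113*r - 126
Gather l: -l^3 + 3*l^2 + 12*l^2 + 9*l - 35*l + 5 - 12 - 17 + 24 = -l^3 + 15*l^2 - 26*l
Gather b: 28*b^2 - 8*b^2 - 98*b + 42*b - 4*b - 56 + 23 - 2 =20*b^2 - 60*b - 35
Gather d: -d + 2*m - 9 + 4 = -d + 2*m - 5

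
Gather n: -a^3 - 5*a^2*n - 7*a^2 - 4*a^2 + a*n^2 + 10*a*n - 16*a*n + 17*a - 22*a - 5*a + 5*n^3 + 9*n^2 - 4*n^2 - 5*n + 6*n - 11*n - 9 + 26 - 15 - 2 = -a^3 - 11*a^2 - 10*a + 5*n^3 + n^2*(a + 5) + n*(-5*a^2 - 6*a - 10)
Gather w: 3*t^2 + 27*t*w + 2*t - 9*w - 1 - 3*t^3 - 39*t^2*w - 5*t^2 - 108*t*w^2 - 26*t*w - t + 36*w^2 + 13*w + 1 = -3*t^3 - 2*t^2 + t + w^2*(36 - 108*t) + w*(-39*t^2 + t + 4)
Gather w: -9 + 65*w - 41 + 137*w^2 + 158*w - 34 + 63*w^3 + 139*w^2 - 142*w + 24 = 63*w^3 + 276*w^2 + 81*w - 60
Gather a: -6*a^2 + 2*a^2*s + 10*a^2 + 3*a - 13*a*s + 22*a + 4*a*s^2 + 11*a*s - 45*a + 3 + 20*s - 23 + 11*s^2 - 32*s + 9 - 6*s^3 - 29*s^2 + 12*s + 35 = a^2*(2*s + 4) + a*(4*s^2 - 2*s - 20) - 6*s^3 - 18*s^2 + 24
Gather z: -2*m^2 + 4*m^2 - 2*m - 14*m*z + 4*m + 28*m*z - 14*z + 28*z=2*m^2 + 2*m + z*(14*m + 14)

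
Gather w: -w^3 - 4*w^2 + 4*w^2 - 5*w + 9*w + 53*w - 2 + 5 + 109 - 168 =-w^3 + 57*w - 56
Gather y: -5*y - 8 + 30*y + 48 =25*y + 40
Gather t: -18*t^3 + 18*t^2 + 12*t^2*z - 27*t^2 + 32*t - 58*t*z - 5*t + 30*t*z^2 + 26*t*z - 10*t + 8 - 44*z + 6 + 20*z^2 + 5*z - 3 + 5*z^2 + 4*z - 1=-18*t^3 + t^2*(12*z - 9) + t*(30*z^2 - 32*z + 17) + 25*z^2 - 35*z + 10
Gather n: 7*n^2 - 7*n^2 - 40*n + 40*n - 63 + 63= 0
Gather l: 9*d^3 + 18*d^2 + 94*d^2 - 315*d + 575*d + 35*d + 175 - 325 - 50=9*d^3 + 112*d^2 + 295*d - 200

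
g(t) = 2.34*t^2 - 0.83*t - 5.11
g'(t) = 4.68*t - 0.83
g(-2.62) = 13.13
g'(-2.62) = -13.09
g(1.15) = -2.97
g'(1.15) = 4.55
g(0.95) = -3.79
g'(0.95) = 3.62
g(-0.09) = -5.02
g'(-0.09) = -1.25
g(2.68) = 9.47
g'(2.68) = 11.71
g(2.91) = 12.29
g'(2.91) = 12.79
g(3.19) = 16.05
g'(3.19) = 14.10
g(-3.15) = 20.72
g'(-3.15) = -15.57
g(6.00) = 74.15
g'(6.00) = 27.25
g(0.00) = -5.11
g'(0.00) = -0.83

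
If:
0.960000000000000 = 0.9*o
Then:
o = 1.07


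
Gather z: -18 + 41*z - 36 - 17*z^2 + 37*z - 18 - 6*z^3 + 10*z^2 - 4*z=-6*z^3 - 7*z^2 + 74*z - 72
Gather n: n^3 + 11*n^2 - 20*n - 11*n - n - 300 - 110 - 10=n^3 + 11*n^2 - 32*n - 420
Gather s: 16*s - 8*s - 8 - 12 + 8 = 8*s - 12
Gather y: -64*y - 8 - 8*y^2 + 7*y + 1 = -8*y^2 - 57*y - 7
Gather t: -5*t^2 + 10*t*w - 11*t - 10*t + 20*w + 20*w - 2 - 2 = -5*t^2 + t*(10*w - 21) + 40*w - 4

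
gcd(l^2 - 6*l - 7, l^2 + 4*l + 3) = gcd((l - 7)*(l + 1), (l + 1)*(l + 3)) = l + 1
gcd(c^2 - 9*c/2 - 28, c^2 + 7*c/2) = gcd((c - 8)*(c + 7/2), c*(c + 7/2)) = c + 7/2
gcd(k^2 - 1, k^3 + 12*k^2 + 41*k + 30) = k + 1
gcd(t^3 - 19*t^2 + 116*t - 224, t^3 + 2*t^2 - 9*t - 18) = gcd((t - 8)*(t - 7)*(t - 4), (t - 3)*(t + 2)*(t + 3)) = 1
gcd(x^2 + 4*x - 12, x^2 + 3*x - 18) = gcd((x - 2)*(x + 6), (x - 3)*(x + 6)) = x + 6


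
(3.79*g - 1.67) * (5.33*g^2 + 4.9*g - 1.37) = 20.2007*g^3 + 9.6699*g^2 - 13.3753*g + 2.2879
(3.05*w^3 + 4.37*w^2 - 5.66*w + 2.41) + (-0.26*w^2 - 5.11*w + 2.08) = 3.05*w^3 + 4.11*w^2 - 10.77*w + 4.49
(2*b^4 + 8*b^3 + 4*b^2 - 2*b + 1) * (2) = 4*b^4 + 16*b^3 + 8*b^2 - 4*b + 2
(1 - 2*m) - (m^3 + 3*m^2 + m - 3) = -m^3 - 3*m^2 - 3*m + 4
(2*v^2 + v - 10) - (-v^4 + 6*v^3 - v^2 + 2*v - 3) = v^4 - 6*v^3 + 3*v^2 - v - 7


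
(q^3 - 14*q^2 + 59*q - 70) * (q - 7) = q^4 - 21*q^3 + 157*q^2 - 483*q + 490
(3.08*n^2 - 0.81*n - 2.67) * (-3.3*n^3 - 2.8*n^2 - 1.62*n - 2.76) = -10.164*n^5 - 5.951*n^4 + 6.0894*n^3 + 0.287399999999999*n^2 + 6.561*n + 7.3692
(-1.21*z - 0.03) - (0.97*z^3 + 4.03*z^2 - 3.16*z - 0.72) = -0.97*z^3 - 4.03*z^2 + 1.95*z + 0.69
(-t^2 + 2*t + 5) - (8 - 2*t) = -t^2 + 4*t - 3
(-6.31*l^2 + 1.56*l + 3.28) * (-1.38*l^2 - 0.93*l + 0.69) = 8.7078*l^4 + 3.7155*l^3 - 10.3311*l^2 - 1.974*l + 2.2632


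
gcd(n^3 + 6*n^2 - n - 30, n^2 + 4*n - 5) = n + 5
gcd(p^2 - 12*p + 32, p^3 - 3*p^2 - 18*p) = 1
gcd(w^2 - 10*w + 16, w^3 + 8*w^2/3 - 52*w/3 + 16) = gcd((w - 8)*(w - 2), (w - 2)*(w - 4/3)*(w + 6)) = w - 2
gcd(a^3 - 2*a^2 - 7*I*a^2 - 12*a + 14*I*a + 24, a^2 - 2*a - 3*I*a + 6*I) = a^2 + a*(-2 - 3*I) + 6*I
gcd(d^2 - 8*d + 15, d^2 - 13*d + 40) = d - 5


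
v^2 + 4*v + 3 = (v + 1)*(v + 3)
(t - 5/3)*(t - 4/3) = t^2 - 3*t + 20/9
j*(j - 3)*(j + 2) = j^3 - j^2 - 6*j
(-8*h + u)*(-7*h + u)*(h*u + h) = 56*h^3*u + 56*h^3 - 15*h^2*u^2 - 15*h^2*u + h*u^3 + h*u^2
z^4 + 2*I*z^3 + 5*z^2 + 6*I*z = z*(z - 2*I)*(z + I)*(z + 3*I)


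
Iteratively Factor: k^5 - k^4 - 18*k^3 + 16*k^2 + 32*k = (k + 4)*(k^4 - 5*k^3 + 2*k^2 + 8*k) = (k + 1)*(k + 4)*(k^3 - 6*k^2 + 8*k) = (k - 4)*(k + 1)*(k + 4)*(k^2 - 2*k) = k*(k - 4)*(k + 1)*(k + 4)*(k - 2)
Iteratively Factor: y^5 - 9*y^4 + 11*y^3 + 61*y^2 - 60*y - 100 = (y - 5)*(y^4 - 4*y^3 - 9*y^2 + 16*y + 20) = (y - 5)^2*(y^3 + y^2 - 4*y - 4) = (y - 5)^2*(y - 2)*(y^2 + 3*y + 2) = (y - 5)^2*(y - 2)*(y + 1)*(y + 2)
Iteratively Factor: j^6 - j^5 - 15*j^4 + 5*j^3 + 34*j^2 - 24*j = (j - 1)*(j^5 - 15*j^3 - 10*j^2 + 24*j) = (j - 1)*(j + 3)*(j^4 - 3*j^3 - 6*j^2 + 8*j) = (j - 1)^2*(j + 3)*(j^3 - 2*j^2 - 8*j) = (j - 4)*(j - 1)^2*(j + 3)*(j^2 + 2*j) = (j - 4)*(j - 1)^2*(j + 2)*(j + 3)*(j)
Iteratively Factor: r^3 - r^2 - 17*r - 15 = (r + 3)*(r^2 - 4*r - 5) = (r + 1)*(r + 3)*(r - 5)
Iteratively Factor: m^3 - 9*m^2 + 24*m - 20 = (m - 5)*(m^2 - 4*m + 4) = (m - 5)*(m - 2)*(m - 2)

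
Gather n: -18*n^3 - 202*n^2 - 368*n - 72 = -18*n^3 - 202*n^2 - 368*n - 72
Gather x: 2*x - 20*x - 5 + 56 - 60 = -18*x - 9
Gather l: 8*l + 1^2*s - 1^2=8*l + s - 1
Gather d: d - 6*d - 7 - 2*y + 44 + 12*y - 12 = -5*d + 10*y + 25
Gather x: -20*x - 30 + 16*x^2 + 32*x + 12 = 16*x^2 + 12*x - 18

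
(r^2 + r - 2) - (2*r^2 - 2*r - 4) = -r^2 + 3*r + 2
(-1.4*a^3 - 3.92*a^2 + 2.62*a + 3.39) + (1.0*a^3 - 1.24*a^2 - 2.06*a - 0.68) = -0.4*a^3 - 5.16*a^2 + 0.56*a + 2.71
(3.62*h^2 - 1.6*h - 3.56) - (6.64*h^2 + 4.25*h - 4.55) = -3.02*h^2 - 5.85*h + 0.99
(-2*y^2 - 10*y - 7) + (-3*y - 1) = -2*y^2 - 13*y - 8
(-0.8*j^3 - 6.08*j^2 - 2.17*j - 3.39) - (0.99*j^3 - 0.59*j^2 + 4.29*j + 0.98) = -1.79*j^3 - 5.49*j^2 - 6.46*j - 4.37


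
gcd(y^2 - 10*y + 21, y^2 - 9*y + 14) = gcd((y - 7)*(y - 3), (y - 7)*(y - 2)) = y - 7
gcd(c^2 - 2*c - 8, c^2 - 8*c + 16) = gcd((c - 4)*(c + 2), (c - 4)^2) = c - 4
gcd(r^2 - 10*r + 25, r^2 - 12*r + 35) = r - 5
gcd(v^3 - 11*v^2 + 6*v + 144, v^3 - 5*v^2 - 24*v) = v^2 - 5*v - 24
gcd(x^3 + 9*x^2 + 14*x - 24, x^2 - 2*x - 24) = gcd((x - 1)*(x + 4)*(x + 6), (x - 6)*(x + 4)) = x + 4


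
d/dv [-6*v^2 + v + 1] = 1 - 12*v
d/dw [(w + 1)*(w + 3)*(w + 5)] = 3*w^2 + 18*w + 23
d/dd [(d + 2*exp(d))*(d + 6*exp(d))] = 8*d*exp(d) + 2*d + 24*exp(2*d) + 8*exp(d)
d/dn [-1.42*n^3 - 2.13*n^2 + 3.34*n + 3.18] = -4.26*n^2 - 4.26*n + 3.34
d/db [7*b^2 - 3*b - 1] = 14*b - 3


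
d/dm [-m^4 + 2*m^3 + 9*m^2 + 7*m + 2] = -4*m^3 + 6*m^2 + 18*m + 7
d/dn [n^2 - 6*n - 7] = 2*n - 6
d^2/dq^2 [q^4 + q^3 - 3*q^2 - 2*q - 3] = 12*q^2 + 6*q - 6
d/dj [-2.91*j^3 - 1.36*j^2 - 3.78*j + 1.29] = -8.73*j^2 - 2.72*j - 3.78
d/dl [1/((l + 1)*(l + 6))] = (-2*l - 7)/(l^4 + 14*l^3 + 61*l^2 + 84*l + 36)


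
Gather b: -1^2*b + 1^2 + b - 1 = 0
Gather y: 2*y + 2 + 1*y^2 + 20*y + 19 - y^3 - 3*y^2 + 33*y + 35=-y^3 - 2*y^2 + 55*y + 56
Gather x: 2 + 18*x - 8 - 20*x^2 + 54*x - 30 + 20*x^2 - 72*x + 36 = 0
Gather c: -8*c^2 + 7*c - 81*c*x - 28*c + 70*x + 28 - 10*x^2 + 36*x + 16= -8*c^2 + c*(-81*x - 21) - 10*x^2 + 106*x + 44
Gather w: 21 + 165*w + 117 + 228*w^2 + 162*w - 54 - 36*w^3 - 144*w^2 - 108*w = -36*w^3 + 84*w^2 + 219*w + 84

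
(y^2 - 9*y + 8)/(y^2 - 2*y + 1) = (y - 8)/(y - 1)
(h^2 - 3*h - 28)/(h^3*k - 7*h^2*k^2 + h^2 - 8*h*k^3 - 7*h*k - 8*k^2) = (-h^2 + 3*h + 28)/(-h^3*k + 7*h^2*k^2 - h^2 + 8*h*k^3 + 7*h*k + 8*k^2)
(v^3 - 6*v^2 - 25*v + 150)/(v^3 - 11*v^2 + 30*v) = (v + 5)/v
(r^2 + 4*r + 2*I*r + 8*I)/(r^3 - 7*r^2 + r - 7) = (r^2 + 2*r*(2 + I) + 8*I)/(r^3 - 7*r^2 + r - 7)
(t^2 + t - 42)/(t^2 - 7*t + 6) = (t + 7)/(t - 1)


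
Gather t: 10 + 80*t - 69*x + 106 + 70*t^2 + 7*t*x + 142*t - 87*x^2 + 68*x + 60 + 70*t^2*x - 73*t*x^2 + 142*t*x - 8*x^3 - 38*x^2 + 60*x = t^2*(70*x + 70) + t*(-73*x^2 + 149*x + 222) - 8*x^3 - 125*x^2 + 59*x + 176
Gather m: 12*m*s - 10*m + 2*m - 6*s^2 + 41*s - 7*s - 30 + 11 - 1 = m*(12*s - 8) - 6*s^2 + 34*s - 20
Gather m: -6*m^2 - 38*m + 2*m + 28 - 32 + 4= -6*m^2 - 36*m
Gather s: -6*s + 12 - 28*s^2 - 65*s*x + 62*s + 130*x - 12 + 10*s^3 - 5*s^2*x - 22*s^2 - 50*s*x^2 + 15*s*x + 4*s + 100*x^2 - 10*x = 10*s^3 + s^2*(-5*x - 50) + s*(-50*x^2 - 50*x + 60) + 100*x^2 + 120*x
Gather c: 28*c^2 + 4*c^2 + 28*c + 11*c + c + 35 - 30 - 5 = 32*c^2 + 40*c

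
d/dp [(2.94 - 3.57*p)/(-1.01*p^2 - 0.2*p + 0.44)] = (-3.6057*p^2 + 5.9388*p - 0.9828)/(1.0201*p^4 + 0.404*p^3 - 0.8488*p^2 - 0.176*p + 0.1936)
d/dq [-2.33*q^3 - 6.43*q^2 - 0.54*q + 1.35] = -6.99*q^2 - 12.86*q - 0.54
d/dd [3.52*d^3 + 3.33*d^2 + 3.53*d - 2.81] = 10.56*d^2 + 6.66*d + 3.53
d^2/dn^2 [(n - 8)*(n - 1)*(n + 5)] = 6*n - 8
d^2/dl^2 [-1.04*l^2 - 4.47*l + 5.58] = -2.08000000000000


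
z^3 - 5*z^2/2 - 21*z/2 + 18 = (z - 4)*(z - 3/2)*(z + 3)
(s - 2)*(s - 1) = s^2 - 3*s + 2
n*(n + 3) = n^2 + 3*n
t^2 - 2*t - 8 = (t - 4)*(t + 2)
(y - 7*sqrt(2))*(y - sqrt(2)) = y^2 - 8*sqrt(2)*y + 14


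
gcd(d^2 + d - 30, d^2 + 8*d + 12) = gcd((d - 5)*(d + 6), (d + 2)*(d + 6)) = d + 6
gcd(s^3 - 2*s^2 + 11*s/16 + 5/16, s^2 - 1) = s - 1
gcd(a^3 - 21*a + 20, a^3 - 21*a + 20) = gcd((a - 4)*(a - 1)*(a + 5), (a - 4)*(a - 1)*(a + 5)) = a^3 - 21*a + 20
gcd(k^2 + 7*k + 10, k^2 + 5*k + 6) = k + 2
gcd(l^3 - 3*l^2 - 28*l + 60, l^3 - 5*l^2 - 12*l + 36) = l^2 - 8*l + 12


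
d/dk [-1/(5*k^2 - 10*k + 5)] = 2*(k - 1)/(5*(k^2 - 2*k + 1)^2)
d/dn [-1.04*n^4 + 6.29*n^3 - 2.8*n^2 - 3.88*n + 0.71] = -4.16*n^3 + 18.87*n^2 - 5.6*n - 3.88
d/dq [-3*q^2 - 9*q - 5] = -6*q - 9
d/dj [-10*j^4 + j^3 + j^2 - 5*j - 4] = -40*j^3 + 3*j^2 + 2*j - 5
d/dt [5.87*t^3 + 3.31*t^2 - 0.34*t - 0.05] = 17.61*t^2 + 6.62*t - 0.34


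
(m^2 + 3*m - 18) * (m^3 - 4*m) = m^5 + 3*m^4 - 22*m^3 - 12*m^2 + 72*m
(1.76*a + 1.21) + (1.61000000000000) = 1.76*a + 2.82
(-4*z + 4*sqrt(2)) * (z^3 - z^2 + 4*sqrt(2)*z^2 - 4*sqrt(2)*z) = -4*z^4 - 12*sqrt(2)*z^3 + 4*z^3 + 12*sqrt(2)*z^2 + 32*z^2 - 32*z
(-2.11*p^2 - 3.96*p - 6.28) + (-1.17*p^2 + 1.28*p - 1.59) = -3.28*p^2 - 2.68*p - 7.87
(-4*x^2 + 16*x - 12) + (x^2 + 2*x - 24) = -3*x^2 + 18*x - 36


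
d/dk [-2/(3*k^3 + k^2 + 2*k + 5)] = 2*(9*k^2 + 2*k + 2)/(3*k^3 + k^2 + 2*k + 5)^2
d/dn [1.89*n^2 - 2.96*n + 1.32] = 3.78*n - 2.96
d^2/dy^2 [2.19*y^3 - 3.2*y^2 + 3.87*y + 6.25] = 13.14*y - 6.4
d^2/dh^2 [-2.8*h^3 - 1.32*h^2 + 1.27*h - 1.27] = -16.8*h - 2.64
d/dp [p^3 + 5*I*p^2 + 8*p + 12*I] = 3*p^2 + 10*I*p + 8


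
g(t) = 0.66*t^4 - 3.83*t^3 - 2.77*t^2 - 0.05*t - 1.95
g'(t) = 2.64*t^3 - 11.49*t^2 - 5.54*t - 0.05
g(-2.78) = 98.49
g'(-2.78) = -130.17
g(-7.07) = 2862.44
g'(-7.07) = -1468.17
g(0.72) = -4.67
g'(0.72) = -9.01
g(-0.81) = -1.41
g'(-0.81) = -4.50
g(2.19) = -40.39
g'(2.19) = -39.56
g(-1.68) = 13.73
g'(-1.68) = -35.69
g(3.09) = -81.38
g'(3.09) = -48.99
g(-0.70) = -1.80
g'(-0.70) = -2.71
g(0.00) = -1.95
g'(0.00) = -0.05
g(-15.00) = 45714.30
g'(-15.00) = -11412.20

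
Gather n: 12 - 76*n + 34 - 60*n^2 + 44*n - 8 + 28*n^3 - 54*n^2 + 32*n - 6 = 28*n^3 - 114*n^2 + 32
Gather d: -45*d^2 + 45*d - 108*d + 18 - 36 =-45*d^2 - 63*d - 18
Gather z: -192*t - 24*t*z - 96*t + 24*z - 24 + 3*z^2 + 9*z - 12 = -288*t + 3*z^2 + z*(33 - 24*t) - 36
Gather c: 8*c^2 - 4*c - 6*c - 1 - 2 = 8*c^2 - 10*c - 3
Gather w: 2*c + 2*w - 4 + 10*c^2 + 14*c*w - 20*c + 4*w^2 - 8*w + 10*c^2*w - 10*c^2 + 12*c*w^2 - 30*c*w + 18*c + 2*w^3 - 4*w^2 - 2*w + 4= 12*c*w^2 + 2*w^3 + w*(10*c^2 - 16*c - 8)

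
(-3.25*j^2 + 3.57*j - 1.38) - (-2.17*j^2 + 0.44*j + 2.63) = -1.08*j^2 + 3.13*j - 4.01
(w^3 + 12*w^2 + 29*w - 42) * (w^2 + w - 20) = w^5 + 13*w^4 + 21*w^3 - 253*w^2 - 622*w + 840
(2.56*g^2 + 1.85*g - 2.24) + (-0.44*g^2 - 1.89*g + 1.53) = 2.12*g^2 - 0.0399999999999998*g - 0.71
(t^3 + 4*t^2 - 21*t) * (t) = t^4 + 4*t^3 - 21*t^2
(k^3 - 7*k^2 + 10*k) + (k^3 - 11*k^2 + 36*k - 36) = 2*k^3 - 18*k^2 + 46*k - 36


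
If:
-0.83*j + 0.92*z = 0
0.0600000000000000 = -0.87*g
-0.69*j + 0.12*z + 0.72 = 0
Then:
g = -0.07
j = 1.24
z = 1.12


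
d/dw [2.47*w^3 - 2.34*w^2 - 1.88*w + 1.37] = 7.41*w^2 - 4.68*w - 1.88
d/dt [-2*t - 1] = -2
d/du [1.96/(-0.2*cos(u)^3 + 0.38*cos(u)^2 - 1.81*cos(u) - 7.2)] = (-1.176*cos(u)^2 + 1.4896*cos(u) - 3.5476)*sin(u)/(0.2*cos(u)^3 - 0.38*cos(u)^2 + 1.81*cos(u) + 7.2)^2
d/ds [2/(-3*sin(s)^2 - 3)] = 8*sin(2*s)/(3*(3 - cos(2*s))^2)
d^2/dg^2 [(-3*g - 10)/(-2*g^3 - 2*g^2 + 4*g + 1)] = 4*(18*g^5 + 138*g^4 + 178*g^3 - 42*g^2 - 81*g + 84)/(8*g^9 + 24*g^8 - 24*g^7 - 100*g^6 + 24*g^5 + 132*g^4 - 10*g^3 - 42*g^2 - 12*g - 1)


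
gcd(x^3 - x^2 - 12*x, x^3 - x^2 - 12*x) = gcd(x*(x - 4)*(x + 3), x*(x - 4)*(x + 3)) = x^3 - x^2 - 12*x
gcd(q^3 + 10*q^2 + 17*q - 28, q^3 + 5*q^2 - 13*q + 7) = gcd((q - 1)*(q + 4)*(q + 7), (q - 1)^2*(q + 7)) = q^2 + 6*q - 7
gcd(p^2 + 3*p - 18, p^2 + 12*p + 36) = p + 6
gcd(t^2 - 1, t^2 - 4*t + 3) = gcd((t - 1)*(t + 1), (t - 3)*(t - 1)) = t - 1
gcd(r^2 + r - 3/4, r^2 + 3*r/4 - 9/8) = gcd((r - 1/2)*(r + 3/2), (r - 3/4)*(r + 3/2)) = r + 3/2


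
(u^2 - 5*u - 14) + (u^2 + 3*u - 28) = 2*u^2 - 2*u - 42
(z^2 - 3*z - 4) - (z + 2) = z^2 - 4*z - 6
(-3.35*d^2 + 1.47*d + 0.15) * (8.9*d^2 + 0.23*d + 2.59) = -29.815*d^4 + 12.3125*d^3 - 7.0034*d^2 + 3.8418*d + 0.3885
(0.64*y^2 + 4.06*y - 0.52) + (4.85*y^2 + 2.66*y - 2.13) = 5.49*y^2 + 6.72*y - 2.65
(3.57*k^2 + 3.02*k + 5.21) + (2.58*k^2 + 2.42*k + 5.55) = 6.15*k^2 + 5.44*k + 10.76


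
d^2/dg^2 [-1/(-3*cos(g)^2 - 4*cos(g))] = (-9*(1 - cos(2*g))^2 + 45*cos(g) - 17*cos(2*g) - 9*cos(3*g) + 51)/((3*cos(g) + 4)^3*cos(g)^3)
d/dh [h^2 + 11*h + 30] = 2*h + 11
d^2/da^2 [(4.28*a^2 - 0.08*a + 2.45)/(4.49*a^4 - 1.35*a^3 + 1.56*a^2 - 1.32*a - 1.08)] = (517.711368*a^8 - 175.013016*a^7 + 951.246556*a^6 - 145.356714*a^5 + 812.98962*a^4 - 218.237424*a^3 + 249.201144*a^2 - 52.511544*a + 27.00576)/(90.518849*a^12 - 81.648405*a^11 + 118.898343*a^10 - 139.030011*a^9 + 23.998248*a^8 - 33.269508*a^7 - 7.347348*a^6 + 35.358768*a^5 + 4.433616*a^4 + 6.319728*a^3 - 0.186624*a^2 - 4.618944*a - 1.259712)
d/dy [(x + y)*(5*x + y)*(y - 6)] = 5*x^2 + 12*x*y - 36*x + 3*y^2 - 12*y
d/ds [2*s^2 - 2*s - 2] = 4*s - 2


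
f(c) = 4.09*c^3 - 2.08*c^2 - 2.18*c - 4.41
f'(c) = 12.27*c^2 - 4.16*c - 2.18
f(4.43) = 300.69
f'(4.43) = 220.19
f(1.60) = 3.53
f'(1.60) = 22.58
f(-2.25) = -56.62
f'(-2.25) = 69.30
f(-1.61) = -23.36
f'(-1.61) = 36.32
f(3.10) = 90.69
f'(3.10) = 102.84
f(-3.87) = -264.18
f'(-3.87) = 197.69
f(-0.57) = -4.60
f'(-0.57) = 4.18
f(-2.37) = -65.37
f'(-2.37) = 76.60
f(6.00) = 791.07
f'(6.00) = 414.58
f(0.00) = -4.41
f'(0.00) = -2.18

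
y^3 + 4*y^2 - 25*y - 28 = (y - 4)*(y + 1)*(y + 7)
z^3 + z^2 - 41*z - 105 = (z - 7)*(z + 3)*(z + 5)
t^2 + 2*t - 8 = (t - 2)*(t + 4)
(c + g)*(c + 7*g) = c^2 + 8*c*g + 7*g^2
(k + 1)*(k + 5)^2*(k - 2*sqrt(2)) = k^4 - 2*sqrt(2)*k^3 + 11*k^3 - 22*sqrt(2)*k^2 + 35*k^2 - 70*sqrt(2)*k + 25*k - 50*sqrt(2)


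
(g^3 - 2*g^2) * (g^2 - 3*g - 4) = g^5 - 5*g^4 + 2*g^3 + 8*g^2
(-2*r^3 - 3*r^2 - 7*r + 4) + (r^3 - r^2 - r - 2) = -r^3 - 4*r^2 - 8*r + 2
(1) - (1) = 0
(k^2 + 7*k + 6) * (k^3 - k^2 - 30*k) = k^5 + 6*k^4 - 31*k^3 - 216*k^2 - 180*k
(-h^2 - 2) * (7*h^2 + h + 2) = -7*h^4 - h^3 - 16*h^2 - 2*h - 4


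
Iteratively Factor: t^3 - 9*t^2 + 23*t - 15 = (t - 3)*(t^2 - 6*t + 5) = (t - 3)*(t - 1)*(t - 5)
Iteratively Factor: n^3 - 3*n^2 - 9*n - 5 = (n - 5)*(n^2 + 2*n + 1) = (n - 5)*(n + 1)*(n + 1)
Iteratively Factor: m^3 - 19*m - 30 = (m + 2)*(m^2 - 2*m - 15) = (m - 5)*(m + 2)*(m + 3)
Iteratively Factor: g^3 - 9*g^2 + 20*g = (g - 4)*(g^2 - 5*g) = g*(g - 4)*(g - 5)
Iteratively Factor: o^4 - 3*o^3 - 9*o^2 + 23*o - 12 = (o - 1)*(o^3 - 2*o^2 - 11*o + 12) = (o - 1)*(o + 3)*(o^2 - 5*o + 4) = (o - 4)*(o - 1)*(o + 3)*(o - 1)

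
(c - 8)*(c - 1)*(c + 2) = c^3 - 7*c^2 - 10*c + 16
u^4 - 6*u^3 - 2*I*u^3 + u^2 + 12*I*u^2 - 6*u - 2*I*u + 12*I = (u - 6)*(u - 2*I)*(u - I)*(u + I)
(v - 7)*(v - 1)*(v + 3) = v^3 - 5*v^2 - 17*v + 21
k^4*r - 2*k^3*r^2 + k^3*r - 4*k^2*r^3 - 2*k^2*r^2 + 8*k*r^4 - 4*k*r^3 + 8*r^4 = (k - 2*r)^2*(k + 2*r)*(k*r + r)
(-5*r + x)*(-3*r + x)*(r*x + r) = 15*r^3*x + 15*r^3 - 8*r^2*x^2 - 8*r^2*x + r*x^3 + r*x^2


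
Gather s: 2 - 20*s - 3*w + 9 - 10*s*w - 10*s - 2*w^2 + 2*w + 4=s*(-10*w - 30) - 2*w^2 - w + 15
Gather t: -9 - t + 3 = -t - 6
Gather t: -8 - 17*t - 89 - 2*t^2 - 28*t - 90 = -2*t^2 - 45*t - 187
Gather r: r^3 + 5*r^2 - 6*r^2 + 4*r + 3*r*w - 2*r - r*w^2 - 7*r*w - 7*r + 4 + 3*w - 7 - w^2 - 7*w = r^3 - r^2 + r*(-w^2 - 4*w - 5) - w^2 - 4*w - 3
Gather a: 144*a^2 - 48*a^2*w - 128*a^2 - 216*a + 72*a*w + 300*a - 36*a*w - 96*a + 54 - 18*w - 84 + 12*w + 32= a^2*(16 - 48*w) + a*(36*w - 12) - 6*w + 2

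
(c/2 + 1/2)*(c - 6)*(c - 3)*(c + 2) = c^4/2 - 3*c^3 - 7*c^2/2 + 18*c + 18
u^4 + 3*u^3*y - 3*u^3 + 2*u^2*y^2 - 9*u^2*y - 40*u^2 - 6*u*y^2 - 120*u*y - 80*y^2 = (u - 8)*(u + 5)*(u + y)*(u + 2*y)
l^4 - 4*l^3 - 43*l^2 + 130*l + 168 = (l - 7)*(l - 4)*(l + 1)*(l + 6)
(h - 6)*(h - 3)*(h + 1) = h^3 - 8*h^2 + 9*h + 18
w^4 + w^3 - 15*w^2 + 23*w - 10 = (w - 2)*(w - 1)^2*(w + 5)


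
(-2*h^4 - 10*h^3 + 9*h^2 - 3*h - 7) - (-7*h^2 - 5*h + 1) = -2*h^4 - 10*h^3 + 16*h^2 + 2*h - 8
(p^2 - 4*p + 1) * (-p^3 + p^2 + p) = -p^5 + 5*p^4 - 4*p^3 - 3*p^2 + p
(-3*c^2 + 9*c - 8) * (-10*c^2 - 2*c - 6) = 30*c^4 - 84*c^3 + 80*c^2 - 38*c + 48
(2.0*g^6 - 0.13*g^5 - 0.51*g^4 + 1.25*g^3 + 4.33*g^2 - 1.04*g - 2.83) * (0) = 0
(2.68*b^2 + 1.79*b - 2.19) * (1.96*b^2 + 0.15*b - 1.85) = 5.2528*b^4 + 3.9104*b^3 - 8.9819*b^2 - 3.64*b + 4.0515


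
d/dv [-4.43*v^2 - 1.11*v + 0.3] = -8.86*v - 1.11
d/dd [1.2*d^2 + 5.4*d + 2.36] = 2.4*d + 5.4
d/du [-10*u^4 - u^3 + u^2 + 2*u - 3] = -40*u^3 - 3*u^2 + 2*u + 2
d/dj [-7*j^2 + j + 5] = 1 - 14*j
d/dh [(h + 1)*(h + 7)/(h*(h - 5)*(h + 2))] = (-h^4 - 16*h^3 - 7*h^2 + 42*h + 70)/(h^2*(h^4 - 6*h^3 - 11*h^2 + 60*h + 100))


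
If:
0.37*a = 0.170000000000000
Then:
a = 0.46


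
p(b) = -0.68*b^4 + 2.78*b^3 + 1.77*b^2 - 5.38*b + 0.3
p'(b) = -2.72*b^3 + 8.34*b^2 + 3.54*b - 5.38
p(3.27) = 21.09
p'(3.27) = 0.27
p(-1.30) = 2.24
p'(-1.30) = 10.09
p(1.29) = 0.39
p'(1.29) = 7.23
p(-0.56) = 3.31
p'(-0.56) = -4.27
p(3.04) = 20.33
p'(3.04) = 6.04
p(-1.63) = -3.07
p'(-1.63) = 22.79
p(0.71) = -1.81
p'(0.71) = 0.36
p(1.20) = -0.21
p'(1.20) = 6.18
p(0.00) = 0.30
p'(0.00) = -5.38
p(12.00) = -9106.02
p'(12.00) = -3462.10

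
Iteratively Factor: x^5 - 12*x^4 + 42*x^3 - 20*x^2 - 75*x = (x - 5)*(x^4 - 7*x^3 + 7*x^2 + 15*x) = (x - 5)*(x - 3)*(x^3 - 4*x^2 - 5*x) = (x - 5)^2*(x - 3)*(x^2 + x) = x*(x - 5)^2*(x - 3)*(x + 1)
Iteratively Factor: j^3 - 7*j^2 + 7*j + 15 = (j - 5)*(j^2 - 2*j - 3) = (j - 5)*(j + 1)*(j - 3)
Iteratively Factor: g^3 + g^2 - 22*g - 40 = (g - 5)*(g^2 + 6*g + 8) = (g - 5)*(g + 2)*(g + 4)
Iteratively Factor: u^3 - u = (u)*(u^2 - 1) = u*(u + 1)*(u - 1)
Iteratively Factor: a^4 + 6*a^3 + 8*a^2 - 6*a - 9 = (a + 3)*(a^3 + 3*a^2 - a - 3) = (a + 1)*(a + 3)*(a^2 + 2*a - 3) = (a - 1)*(a + 1)*(a + 3)*(a + 3)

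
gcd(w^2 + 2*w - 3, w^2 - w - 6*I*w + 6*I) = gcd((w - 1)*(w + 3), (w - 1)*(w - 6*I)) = w - 1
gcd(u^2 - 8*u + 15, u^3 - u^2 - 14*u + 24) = u - 3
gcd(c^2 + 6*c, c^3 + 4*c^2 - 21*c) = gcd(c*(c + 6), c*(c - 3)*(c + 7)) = c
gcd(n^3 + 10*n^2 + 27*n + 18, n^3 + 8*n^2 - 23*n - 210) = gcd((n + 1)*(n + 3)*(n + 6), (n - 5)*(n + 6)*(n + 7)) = n + 6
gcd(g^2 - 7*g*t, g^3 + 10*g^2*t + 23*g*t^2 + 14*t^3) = 1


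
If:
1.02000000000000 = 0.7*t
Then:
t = 1.46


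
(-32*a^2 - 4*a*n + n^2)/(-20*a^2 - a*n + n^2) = (8*a - n)/(5*a - n)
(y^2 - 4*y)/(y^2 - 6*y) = (y - 4)/(y - 6)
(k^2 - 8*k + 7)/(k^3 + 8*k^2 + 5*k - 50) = (k^2 - 8*k + 7)/(k^3 + 8*k^2 + 5*k - 50)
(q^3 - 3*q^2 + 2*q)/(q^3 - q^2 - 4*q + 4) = q/(q + 2)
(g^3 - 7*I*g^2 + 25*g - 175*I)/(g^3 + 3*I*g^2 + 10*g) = (g^2 - 12*I*g - 35)/(g*(g - 2*I))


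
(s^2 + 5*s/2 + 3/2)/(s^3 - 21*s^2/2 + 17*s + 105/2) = (s + 1)/(s^2 - 12*s + 35)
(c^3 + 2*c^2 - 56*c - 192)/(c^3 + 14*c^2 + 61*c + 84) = (c^2 - 2*c - 48)/(c^2 + 10*c + 21)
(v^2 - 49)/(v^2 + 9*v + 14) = (v - 7)/(v + 2)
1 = 1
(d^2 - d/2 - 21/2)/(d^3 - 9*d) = (d - 7/2)/(d*(d - 3))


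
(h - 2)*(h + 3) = h^2 + h - 6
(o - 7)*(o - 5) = o^2 - 12*o + 35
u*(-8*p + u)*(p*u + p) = -8*p^2*u^2 - 8*p^2*u + p*u^3 + p*u^2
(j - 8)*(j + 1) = j^2 - 7*j - 8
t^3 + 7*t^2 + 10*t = t*(t + 2)*(t + 5)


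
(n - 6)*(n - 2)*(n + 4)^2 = n^4 - 36*n^2 - 32*n + 192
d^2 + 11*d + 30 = (d + 5)*(d + 6)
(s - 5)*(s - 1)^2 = s^3 - 7*s^2 + 11*s - 5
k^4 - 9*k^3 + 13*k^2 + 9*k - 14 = (k - 7)*(k - 2)*(k - 1)*(k + 1)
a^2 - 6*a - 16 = (a - 8)*(a + 2)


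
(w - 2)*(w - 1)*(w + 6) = w^3 + 3*w^2 - 16*w + 12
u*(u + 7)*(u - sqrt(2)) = u^3 - sqrt(2)*u^2 + 7*u^2 - 7*sqrt(2)*u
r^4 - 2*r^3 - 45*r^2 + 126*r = r*(r - 6)*(r - 3)*(r + 7)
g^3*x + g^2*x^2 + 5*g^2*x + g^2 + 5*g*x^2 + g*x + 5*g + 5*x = (g + 5)*(g + x)*(g*x + 1)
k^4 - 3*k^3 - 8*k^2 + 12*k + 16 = (k - 4)*(k - 2)*(k + 1)*(k + 2)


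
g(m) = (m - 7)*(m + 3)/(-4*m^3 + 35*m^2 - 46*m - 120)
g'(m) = (m - 7)*(m + 3)*(12*m^2 - 70*m + 46)/(-4*m^3 + 35*m^2 - 46*m - 120)^2 + (m - 7)/(-4*m^3 + 35*m^2 - 46*m - 120) + (m + 3)/(-4*m^3 + 35*m^2 - 46*m - 120)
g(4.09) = -5.62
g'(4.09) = 61.68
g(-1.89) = -0.08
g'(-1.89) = -0.22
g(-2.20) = -0.04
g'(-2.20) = -0.09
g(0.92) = 0.18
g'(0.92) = 0.03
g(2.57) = 0.33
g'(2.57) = 0.22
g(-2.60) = -0.01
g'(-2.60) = -0.04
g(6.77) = 0.03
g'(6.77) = -0.20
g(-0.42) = 0.20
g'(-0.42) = -0.12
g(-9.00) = 0.02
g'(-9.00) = 0.00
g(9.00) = -0.04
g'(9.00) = 0.00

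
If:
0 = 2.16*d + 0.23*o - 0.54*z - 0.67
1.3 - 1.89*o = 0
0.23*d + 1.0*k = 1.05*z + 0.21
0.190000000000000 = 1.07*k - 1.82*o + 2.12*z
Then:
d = 0.34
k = 0.55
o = 0.69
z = 0.40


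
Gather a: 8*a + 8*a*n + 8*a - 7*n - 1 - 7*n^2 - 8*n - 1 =a*(8*n + 16) - 7*n^2 - 15*n - 2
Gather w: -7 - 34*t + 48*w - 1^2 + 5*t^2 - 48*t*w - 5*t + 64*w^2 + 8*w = 5*t^2 - 39*t + 64*w^2 + w*(56 - 48*t) - 8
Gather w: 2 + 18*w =18*w + 2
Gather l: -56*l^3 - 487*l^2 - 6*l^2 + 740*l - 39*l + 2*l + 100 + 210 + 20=-56*l^3 - 493*l^2 + 703*l + 330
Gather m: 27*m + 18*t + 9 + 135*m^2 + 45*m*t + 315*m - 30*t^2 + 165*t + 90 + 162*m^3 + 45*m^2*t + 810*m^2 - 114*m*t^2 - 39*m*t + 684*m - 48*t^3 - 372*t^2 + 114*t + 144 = 162*m^3 + m^2*(45*t + 945) + m*(-114*t^2 + 6*t + 1026) - 48*t^3 - 402*t^2 + 297*t + 243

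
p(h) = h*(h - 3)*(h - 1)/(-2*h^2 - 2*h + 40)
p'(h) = h*(h - 3)*(h - 1)*(4*h + 2)/(-2*h^2 - 2*h + 40)^2 + h*(h - 3)/(-2*h^2 - 2*h + 40) + h*(h - 1)/(-2*h^2 - 2*h + 40) + (h - 3)*(h - 1)/(-2*h^2 - 2*h + 40)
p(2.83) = -0.05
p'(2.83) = 0.20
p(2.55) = -0.08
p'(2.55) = 0.05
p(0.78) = 0.01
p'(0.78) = -0.04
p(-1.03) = -0.21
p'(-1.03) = 0.37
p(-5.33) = 45.64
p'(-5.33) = 121.94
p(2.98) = -0.01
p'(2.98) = 0.35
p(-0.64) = -0.09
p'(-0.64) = 0.23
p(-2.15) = -0.99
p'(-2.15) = 1.16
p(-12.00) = 10.45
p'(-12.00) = -0.23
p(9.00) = -3.09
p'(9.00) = -0.41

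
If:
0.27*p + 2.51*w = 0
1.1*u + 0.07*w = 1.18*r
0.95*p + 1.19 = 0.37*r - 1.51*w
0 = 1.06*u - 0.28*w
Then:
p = -1.49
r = 0.05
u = 0.04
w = 0.16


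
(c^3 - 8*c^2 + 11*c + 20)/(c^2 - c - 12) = (c^2 - 4*c - 5)/(c + 3)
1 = 1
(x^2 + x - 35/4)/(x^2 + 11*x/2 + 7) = (x - 5/2)/(x + 2)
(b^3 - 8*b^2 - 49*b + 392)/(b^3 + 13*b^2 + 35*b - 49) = (b^2 - 15*b + 56)/(b^2 + 6*b - 7)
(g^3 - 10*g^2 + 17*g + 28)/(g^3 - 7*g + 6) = (g^3 - 10*g^2 + 17*g + 28)/(g^3 - 7*g + 6)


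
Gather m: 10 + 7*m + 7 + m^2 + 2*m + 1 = m^2 + 9*m + 18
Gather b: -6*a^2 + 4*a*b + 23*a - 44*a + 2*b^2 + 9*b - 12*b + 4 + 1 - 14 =-6*a^2 - 21*a + 2*b^2 + b*(4*a - 3) - 9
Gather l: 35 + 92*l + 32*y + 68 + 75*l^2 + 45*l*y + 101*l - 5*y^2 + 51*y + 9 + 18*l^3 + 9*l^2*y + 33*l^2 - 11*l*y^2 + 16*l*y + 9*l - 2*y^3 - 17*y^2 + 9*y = 18*l^3 + l^2*(9*y + 108) + l*(-11*y^2 + 61*y + 202) - 2*y^3 - 22*y^2 + 92*y + 112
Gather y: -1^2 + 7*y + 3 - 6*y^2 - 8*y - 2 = -6*y^2 - y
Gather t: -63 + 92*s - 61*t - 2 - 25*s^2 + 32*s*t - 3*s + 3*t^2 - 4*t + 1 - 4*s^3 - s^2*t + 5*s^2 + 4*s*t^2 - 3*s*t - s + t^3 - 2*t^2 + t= -4*s^3 - 20*s^2 + 88*s + t^3 + t^2*(4*s + 1) + t*(-s^2 + 29*s - 64) - 64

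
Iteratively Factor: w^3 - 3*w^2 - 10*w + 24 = (w - 2)*(w^2 - w - 12) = (w - 4)*(w - 2)*(w + 3)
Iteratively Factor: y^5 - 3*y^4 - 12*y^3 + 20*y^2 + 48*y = (y)*(y^4 - 3*y^3 - 12*y^2 + 20*y + 48) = y*(y + 2)*(y^3 - 5*y^2 - 2*y + 24) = y*(y - 4)*(y + 2)*(y^2 - y - 6) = y*(y - 4)*(y - 3)*(y + 2)*(y + 2)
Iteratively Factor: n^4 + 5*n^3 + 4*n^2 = (n + 4)*(n^3 + n^2) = (n + 1)*(n + 4)*(n^2) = n*(n + 1)*(n + 4)*(n)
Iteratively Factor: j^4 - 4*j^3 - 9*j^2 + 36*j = (j)*(j^3 - 4*j^2 - 9*j + 36) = j*(j + 3)*(j^2 - 7*j + 12) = j*(j - 4)*(j + 3)*(j - 3)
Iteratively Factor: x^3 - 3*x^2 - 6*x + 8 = (x - 4)*(x^2 + x - 2) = (x - 4)*(x + 2)*(x - 1)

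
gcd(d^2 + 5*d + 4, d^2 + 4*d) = d + 4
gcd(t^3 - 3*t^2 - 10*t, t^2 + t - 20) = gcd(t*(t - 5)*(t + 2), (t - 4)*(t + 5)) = 1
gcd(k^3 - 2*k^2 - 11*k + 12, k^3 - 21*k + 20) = k^2 - 5*k + 4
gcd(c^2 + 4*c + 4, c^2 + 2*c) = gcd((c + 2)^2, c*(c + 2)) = c + 2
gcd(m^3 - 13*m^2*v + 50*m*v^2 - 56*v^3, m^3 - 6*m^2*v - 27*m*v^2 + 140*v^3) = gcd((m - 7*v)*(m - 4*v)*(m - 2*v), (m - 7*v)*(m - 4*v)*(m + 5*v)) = m^2 - 11*m*v + 28*v^2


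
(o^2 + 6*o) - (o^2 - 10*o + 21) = 16*o - 21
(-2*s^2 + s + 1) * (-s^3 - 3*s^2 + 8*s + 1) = 2*s^5 + 5*s^4 - 20*s^3 + 3*s^2 + 9*s + 1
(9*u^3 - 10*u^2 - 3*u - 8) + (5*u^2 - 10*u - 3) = 9*u^3 - 5*u^2 - 13*u - 11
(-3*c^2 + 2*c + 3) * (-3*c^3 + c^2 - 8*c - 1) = 9*c^5 - 9*c^4 + 17*c^3 - 10*c^2 - 26*c - 3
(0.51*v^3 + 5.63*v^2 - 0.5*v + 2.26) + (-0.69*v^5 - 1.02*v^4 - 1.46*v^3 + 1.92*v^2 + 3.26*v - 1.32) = -0.69*v^5 - 1.02*v^4 - 0.95*v^3 + 7.55*v^2 + 2.76*v + 0.94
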